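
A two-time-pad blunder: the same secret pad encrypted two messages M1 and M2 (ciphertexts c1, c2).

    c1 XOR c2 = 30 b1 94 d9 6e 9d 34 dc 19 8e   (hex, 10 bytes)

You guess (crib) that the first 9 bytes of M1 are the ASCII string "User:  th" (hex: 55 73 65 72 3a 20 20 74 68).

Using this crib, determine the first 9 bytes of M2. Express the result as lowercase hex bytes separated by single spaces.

65 c2 f1 ab 54 bd 14 a8 71

Since c1 ⊕ c2 = M1 ⊕ M2, XORing with the guessed M1 bytes yields the corresponding M2 bytes: M2 = (c1 ⊕ c2) ⊕ M1.
byte 0: 30 ^ 55 = 65
byte 1: b1 ^ 73 = c2
byte 2: 94 ^ 65 = f1
byte 3: d9 ^ 72 = ab
byte 4: 6e ^ 3a = 54
byte 5: 9d ^ 20 = bd
byte 6: 34 ^ 20 = 14
byte 7: dc ^ 74 = a8
byte 8: 19 ^ 68 = 71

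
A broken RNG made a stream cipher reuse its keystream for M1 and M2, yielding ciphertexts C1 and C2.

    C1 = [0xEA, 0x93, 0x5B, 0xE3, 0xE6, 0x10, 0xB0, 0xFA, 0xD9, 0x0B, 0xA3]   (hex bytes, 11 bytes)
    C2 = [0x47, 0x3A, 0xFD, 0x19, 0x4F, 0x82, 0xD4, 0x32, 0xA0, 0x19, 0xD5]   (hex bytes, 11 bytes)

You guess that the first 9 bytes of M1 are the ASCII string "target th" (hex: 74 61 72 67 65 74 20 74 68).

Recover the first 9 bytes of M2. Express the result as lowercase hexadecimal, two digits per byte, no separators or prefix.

d9c8d49dcce644bc11

First, C1 ⊕ C2 = (M1 ⊕ K) ⊕ (M2 ⊕ K) = M1 ⊕ M2, so the key drops out. Then M2 = (M1 ⊕ M2) ⊕ M1 over the first 9 bytes.
byte 0: (ea ^ 47) ^ 74 = ad ^ 74 = d9
byte 1: (93 ^ 3a) ^ 61 = a9 ^ 61 = c8
byte 2: (5b ^ fd) ^ 72 = a6 ^ 72 = d4
byte 3: (e3 ^ 19) ^ 67 = fa ^ 67 = 9d
byte 4: (e6 ^ 4f) ^ 65 = a9 ^ 65 = cc
byte 5: (10 ^ 82) ^ 74 = 92 ^ 74 = e6
byte 6: (b0 ^ d4) ^ 20 = 64 ^ 20 = 44
byte 7: (fa ^ 32) ^ 74 = c8 ^ 74 = bc
byte 8: (d9 ^ a0) ^ 68 = 79 ^ 68 = 11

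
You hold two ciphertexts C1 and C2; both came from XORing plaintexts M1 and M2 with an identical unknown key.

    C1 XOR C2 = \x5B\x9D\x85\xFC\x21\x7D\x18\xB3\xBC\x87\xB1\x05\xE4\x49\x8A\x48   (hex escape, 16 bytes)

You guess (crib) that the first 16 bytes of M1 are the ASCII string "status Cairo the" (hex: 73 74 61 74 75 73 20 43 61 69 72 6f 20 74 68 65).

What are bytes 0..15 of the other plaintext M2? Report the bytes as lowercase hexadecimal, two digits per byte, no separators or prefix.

28e9e488540e38f0ddeec36ac43de22d

Since C1 ⊕ C2 = M1 ⊕ M2, XORing with the guessed M1 bytes yields the corresponding M2 bytes: M2 = (C1 ⊕ C2) ⊕ M1.
01011011 ^ 01110011 = 00101000
10011101 ^ 01110100 = 11101001
10000101 ^ 01100001 = 11100100
11111100 ^ 01110100 = 10001000
00100001 ^ 01110101 = 01010100
01111101 ^ 01110011 = 00001110
00011000 ^ 00100000 = 00111000
10110011 ^ 01000011 = 11110000
10111100 ^ 01100001 = 11011101
10000111 ^ 01101001 = 11101110
10110001 ^ 01110010 = 11000011
00000101 ^ 01101111 = 01101010
11100100 ^ 00100000 = 11000100
01001001 ^ 01110100 = 00111101
10001010 ^ 01101000 = 11100010
01001000 ^ 01100101 = 00101101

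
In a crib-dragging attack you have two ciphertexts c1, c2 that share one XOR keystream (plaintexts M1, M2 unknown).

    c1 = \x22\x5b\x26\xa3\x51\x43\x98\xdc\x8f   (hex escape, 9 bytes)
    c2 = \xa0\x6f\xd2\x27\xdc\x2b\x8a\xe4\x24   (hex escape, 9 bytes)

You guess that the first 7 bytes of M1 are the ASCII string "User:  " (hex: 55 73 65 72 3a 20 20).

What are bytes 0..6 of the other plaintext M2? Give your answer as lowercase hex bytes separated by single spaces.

d7 47 91 f6 b7 48 32

First, c1 ⊕ c2 = (M1 ⊕ K) ⊕ (M2 ⊕ K) = M1 ⊕ M2, so the key drops out. Then M2 = (M1 ⊕ M2) ⊕ M1 over the first 7 bytes.
byte 0: (22 xor a0) xor 55 = 82 xor 55 = d7
byte 1: (5b xor 6f) xor 73 = 34 xor 73 = 47
byte 2: (26 xor d2) xor 65 = f4 xor 65 = 91
byte 3: (a3 xor 27) xor 72 = 84 xor 72 = f6
byte 4: (51 xor dc) xor 3a = 8d xor 3a = b7
byte 5: (43 xor 2b) xor 20 = 68 xor 20 = 48
byte 6: (98 xor 8a) xor 20 = 12 xor 20 = 32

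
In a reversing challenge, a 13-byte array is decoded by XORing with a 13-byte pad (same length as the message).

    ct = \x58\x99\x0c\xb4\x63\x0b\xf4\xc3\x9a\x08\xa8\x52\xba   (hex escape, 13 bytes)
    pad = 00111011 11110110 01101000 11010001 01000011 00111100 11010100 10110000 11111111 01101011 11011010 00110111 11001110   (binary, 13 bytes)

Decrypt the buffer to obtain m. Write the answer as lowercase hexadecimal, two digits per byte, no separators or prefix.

636f6465203720736563726574

byte 0: 58 ^ 3b = 63
byte 1: 99 ^ f6 = 6f
byte 2: 0c ^ 68 = 64
byte 3: b4 ^ d1 = 65
byte 4: 63 ^ 43 = 20
byte 5: 0b ^ 3c = 37
byte 6: f4 ^ d4 = 20
byte 7: c3 ^ b0 = 73
byte 8: 9a ^ ff = 65
byte 9: 08 ^ 6b = 63
byte 10: a8 ^ da = 72
byte 11: 52 ^ 37 = 65
byte 12: ba ^ ce = 74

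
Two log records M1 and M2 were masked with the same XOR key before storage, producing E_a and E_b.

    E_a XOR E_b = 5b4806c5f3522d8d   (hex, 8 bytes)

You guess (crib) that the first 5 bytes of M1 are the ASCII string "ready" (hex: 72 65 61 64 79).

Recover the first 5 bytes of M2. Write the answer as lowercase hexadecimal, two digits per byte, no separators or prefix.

Since E_a ⊕ E_b = M1 ⊕ M2, XORing with the guessed M1 bytes yields the corresponding M2 bytes: M2 = (E_a ⊕ E_b) ⊕ M1.
byte 0: 5b XOR 72 = 29
byte 1: 48 XOR 65 = 2d
byte 2: 06 XOR 61 = 67
byte 3: c5 XOR 64 = a1
byte 4: f3 XOR 79 = 8a

292d67a18a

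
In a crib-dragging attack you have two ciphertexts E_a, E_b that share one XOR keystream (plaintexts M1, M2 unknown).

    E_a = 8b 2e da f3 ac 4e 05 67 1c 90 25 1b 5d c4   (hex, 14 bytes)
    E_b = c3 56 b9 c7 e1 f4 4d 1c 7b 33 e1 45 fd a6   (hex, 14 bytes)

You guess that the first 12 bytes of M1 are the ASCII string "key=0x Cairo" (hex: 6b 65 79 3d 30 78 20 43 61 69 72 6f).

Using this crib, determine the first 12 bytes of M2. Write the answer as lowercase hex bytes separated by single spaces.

First, E_a ⊕ E_b = (M1 ⊕ K) ⊕ (M2 ⊕ K) = M1 ⊕ M2, so the key drops out. Then M2 = (M1 ⊕ M2) ⊕ M1 over the first 12 bytes.
byte 0: (8b xor c3) xor 6b = 48 xor 6b = 23
byte 1: (2e xor 56) xor 65 = 78 xor 65 = 1d
byte 2: (da xor b9) xor 79 = 63 xor 79 = 1a
byte 3: (f3 xor c7) xor 3d = 34 xor 3d = 09
byte 4: (ac xor e1) xor 30 = 4d xor 30 = 7d
byte 5: (4e xor f4) xor 78 = ba xor 78 = c2
byte 6: (05 xor 4d) xor 20 = 48 xor 20 = 68
byte 7: (67 xor 1c) xor 43 = 7b xor 43 = 38
byte 8: (1c xor 7b) xor 61 = 67 xor 61 = 06
byte 9: (90 xor 33) xor 69 = a3 xor 69 = ca
byte 10: (25 xor e1) xor 72 = c4 xor 72 = b6
byte 11: (1b xor 45) xor 6f = 5e xor 6f = 31

23 1d 1a 09 7d c2 68 38 06 ca b6 31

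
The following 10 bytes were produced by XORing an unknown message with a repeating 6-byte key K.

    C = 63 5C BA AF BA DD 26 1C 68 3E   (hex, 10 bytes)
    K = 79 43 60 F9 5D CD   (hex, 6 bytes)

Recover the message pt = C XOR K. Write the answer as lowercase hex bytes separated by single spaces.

The 6-byte key repeats, so the effective keystream is 79 43 60 f9 5d cd 79 43 60 f9.
byte 0: 63 XOR 79 = 1a
byte 1: 5c XOR 43 = 1f
byte 2: ba XOR 60 = da
byte 3: af XOR f9 = 56
byte 4: ba XOR 5d = e7
byte 5: dd XOR cd = 10
byte 6: 26 XOR 79 = 5f
byte 7: 1c XOR 43 = 5f
byte 8: 68 XOR 60 = 08
byte 9: 3e XOR f9 = c7

1a 1f da 56 e7 10 5f 5f 08 c7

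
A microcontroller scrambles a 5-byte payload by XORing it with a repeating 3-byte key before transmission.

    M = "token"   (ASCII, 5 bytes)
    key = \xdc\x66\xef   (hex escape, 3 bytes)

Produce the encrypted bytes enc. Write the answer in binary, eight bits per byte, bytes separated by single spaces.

The 3-byte key repeats, so the effective keystream is dc 66 ef dc 66.
byte 0: 74 ⊕ dc = a8
byte 1: 6f ⊕ 66 = 09
byte 2: 6b ⊕ ef = 84
byte 3: 65 ⊕ dc = b9
byte 4: 6e ⊕ 66 = 08

10101000 00001001 10000100 10111001 00001000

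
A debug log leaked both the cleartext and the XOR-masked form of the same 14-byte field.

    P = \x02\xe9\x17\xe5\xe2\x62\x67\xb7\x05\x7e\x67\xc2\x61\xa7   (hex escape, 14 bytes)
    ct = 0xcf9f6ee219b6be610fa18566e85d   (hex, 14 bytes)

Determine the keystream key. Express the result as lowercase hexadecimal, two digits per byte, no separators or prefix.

cd767907fbd4d9d60adfe2a489fa

Since ct = P ⊕ key, XORing both sides with P gives key = P ⊕ ct.
02 xor cf = cd
e9 xor 9f = 76
17 xor 6e = 79
e5 xor e2 = 07
e2 xor 19 = fb
62 xor b6 = d4
67 xor be = d9
b7 xor 61 = d6
05 xor 0f = 0a
7e xor a1 = df
67 xor 85 = e2
c2 xor 66 = a4
61 xor e8 = 89
a7 xor 5d = fa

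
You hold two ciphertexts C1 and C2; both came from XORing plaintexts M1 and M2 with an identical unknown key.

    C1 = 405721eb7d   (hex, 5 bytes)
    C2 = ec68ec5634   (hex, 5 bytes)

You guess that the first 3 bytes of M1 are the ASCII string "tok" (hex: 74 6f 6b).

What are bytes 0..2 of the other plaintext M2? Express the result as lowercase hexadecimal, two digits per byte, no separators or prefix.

d850a6

First, C1 ⊕ C2 = (M1 ⊕ K) ⊕ (M2 ⊕ K) = M1 ⊕ M2, so the key drops out. Then M2 = (M1 ⊕ M2) ⊕ M1 over the first 3 bytes.
byte 0: (40 XOR ec) XOR 74 = ac XOR 74 = d8
byte 1: (57 XOR 68) XOR 6f = 3f XOR 6f = 50
byte 2: (21 XOR ec) XOR 6b = cd XOR 6b = a6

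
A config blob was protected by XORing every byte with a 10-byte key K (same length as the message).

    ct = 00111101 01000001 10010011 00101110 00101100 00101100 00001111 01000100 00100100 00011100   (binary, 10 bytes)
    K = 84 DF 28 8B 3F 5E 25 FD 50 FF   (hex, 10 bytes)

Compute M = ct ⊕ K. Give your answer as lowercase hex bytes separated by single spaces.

b9 9e bb a5 13 72 2a b9 74 e3

 61 ^ 132 = 185
 65 ^ 223 = 158
147 ^  40 = 187
 46 ^ 139 = 165
 44 ^  63 =  19
 44 ^  94 = 114
 15 ^  37 =  42
 68 ^ 253 = 185
 36 ^  80 = 116
 28 ^ 255 = 227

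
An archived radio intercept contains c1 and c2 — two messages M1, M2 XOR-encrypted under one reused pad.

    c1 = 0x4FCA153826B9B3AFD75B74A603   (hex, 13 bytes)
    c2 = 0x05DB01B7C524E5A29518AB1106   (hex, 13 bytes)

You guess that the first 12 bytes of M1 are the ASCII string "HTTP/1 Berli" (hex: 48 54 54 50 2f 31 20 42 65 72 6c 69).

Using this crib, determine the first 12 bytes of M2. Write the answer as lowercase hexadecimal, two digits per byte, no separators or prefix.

024540dfccac764f2731b3de

First, c1 ⊕ c2 = (M1 ⊕ K) ⊕ (M2 ⊕ K) = M1 ⊕ M2, so the key drops out. Then M2 = (M1 ⊕ M2) ⊕ M1 over the first 12 bytes.
byte 0: (4f ^ 05) ^ 48 = 4a ^ 48 = 02
byte 1: (ca ^ db) ^ 54 = 11 ^ 54 = 45
byte 2: (15 ^ 01) ^ 54 = 14 ^ 54 = 40
byte 3: (38 ^ b7) ^ 50 = 8f ^ 50 = df
byte 4: (26 ^ c5) ^ 2f = e3 ^ 2f = cc
byte 5: (b9 ^ 24) ^ 31 = 9d ^ 31 = ac
byte 6: (b3 ^ e5) ^ 20 = 56 ^ 20 = 76
byte 7: (af ^ a2) ^ 42 = 0d ^ 42 = 4f
byte 8: (d7 ^ 95) ^ 65 = 42 ^ 65 = 27
byte 9: (5b ^ 18) ^ 72 = 43 ^ 72 = 31
byte 10: (74 ^ ab) ^ 6c = df ^ 6c = b3
byte 11: (a6 ^ 11) ^ 69 = b7 ^ 69 = de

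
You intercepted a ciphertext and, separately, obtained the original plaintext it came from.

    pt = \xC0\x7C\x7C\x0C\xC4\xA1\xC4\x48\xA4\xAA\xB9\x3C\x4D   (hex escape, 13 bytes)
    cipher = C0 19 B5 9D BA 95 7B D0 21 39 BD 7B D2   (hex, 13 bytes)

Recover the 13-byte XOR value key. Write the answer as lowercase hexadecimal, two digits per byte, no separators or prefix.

0065c9917e34bf98859304479f

Since cipher = pt ⊕ key, XORing both sides with pt gives key = pt ⊕ cipher.
c0 ⊕ c0 = 00
7c ⊕ 19 = 65
7c ⊕ b5 = c9
0c ⊕ 9d = 91
c4 ⊕ ba = 7e
a1 ⊕ 95 = 34
c4 ⊕ 7b = bf
48 ⊕ d0 = 98
a4 ⊕ 21 = 85
aa ⊕ 39 = 93
b9 ⊕ bd = 04
3c ⊕ 7b = 47
4d ⊕ d2 = 9f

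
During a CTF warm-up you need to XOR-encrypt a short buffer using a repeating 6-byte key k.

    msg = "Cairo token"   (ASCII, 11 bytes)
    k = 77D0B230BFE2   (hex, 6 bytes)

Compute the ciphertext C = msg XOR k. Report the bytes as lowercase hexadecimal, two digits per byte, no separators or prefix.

34b1db42d0c203bfd955d1

The 6-byte key repeats, so the effective keystream is 77 d0 b2 30 bf e2 77 d0 b2 30 bf.
byte 0:  67 ^ 119 =  52
byte 1:  97 ^ 208 = 177
byte 2: 105 ^ 178 = 219
byte 3: 114 ^  48 =  66
byte 4: 111 ^ 191 = 208
byte 5:  32 ^ 226 = 194
byte 6: 116 ^ 119 =   3
byte 7: 111 ^ 208 = 191
byte 8: 107 ^ 178 = 217
byte 9: 101 ^  48 =  85
byte 10: 110 ^ 191 = 209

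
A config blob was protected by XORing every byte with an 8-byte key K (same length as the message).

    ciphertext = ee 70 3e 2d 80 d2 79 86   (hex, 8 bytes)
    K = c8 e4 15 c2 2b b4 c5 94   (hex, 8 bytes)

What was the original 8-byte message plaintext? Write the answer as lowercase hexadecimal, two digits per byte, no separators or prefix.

ee xor c8 = 26
70 xor e4 = 94
3e xor 15 = 2b
2d xor c2 = ef
80 xor 2b = ab
d2 xor b4 = 66
79 xor c5 = bc
86 xor 94 = 12

26942befab66bc12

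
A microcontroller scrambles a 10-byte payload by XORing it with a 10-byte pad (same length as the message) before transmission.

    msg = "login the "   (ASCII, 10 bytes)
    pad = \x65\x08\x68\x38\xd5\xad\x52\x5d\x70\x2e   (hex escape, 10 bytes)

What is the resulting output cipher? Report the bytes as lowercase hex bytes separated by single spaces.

09 67 0f 51 bb 8d 26 35 15 0e

XOR is its own inverse, so applying the key byte-wise gives the result directly.
byte 0: 6c ⊕ 65 = 09
byte 1: 6f ⊕ 08 = 67
byte 2: 67 ⊕ 68 = 0f
byte 3: 69 ⊕ 38 = 51
byte 4: 6e ⊕ d5 = bb
byte 5: 20 ⊕ ad = 8d
byte 6: 74 ⊕ 52 = 26
byte 7: 68 ⊕ 5d = 35
byte 8: 65 ⊕ 70 = 15
byte 9: 20 ⊕ 2e = 0e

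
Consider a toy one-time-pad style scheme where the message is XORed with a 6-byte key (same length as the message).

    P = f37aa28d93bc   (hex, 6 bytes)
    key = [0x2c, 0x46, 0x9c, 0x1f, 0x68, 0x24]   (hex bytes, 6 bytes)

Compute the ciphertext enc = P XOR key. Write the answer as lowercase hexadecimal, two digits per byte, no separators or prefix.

byte 0: 243 ⊕  44 = 223
byte 1: 122 ⊕  70 =  60
byte 2: 162 ⊕ 156 =  62
byte 3: 141 ⊕  31 = 146
byte 4: 147 ⊕ 104 = 251
byte 5: 188 ⊕  36 = 152

df3c3e92fb98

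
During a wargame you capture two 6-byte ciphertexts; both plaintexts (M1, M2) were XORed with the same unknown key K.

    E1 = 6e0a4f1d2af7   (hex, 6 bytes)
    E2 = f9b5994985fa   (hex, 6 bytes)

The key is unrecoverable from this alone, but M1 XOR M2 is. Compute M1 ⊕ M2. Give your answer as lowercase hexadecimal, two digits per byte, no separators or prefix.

E1 ⊕ E2 = (M1 ⊕ K) ⊕ (M2 ⊕ K) = M1 ⊕ M2 — the shared key cancels under XOR.
01101110 xor 11111001 = 10010111
00001010 xor 10110101 = 10111111
01001111 xor 10011001 = 11010110
00011101 xor 01001001 = 01010100
00101010 xor 10000101 = 10101111
11110111 xor 11111010 = 00001101

97bfd654af0d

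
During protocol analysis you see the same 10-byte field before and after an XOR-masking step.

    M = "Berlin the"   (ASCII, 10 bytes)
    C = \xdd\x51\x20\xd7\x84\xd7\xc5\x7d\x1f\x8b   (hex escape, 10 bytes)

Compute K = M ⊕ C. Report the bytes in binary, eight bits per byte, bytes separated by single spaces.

10011111 00110100 01010010 10111011 11101101 10111001 11100101 00001001 01110111 11101110

Since C = M ⊕ K, XORing both sides with M gives K = M ⊕ C.
42 XOR dd = 9f
65 XOR 51 = 34
72 XOR 20 = 52
6c XOR d7 = bb
69 XOR 84 = ed
6e XOR d7 = b9
20 XOR c5 = e5
74 XOR 7d = 09
68 XOR 1f = 77
65 XOR 8b = ee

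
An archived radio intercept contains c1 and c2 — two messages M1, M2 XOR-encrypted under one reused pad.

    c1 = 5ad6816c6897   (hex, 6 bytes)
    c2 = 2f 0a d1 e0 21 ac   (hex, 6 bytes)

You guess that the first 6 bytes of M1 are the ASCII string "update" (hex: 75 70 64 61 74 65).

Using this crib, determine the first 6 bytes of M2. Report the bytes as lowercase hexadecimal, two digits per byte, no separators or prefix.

00ac34ed3d5e

First, c1 ⊕ c2 = (M1 ⊕ K) ⊕ (M2 ⊕ K) = M1 ⊕ M2, so the key drops out. Then M2 = (M1 ⊕ M2) ⊕ M1 over the first 6 bytes.
byte 0: (5a ⊕ 2f) ⊕ 75 = 75 ⊕ 75 = 00
byte 1: (d6 ⊕ 0a) ⊕ 70 = dc ⊕ 70 = ac
byte 2: (81 ⊕ d1) ⊕ 64 = 50 ⊕ 64 = 34
byte 3: (6c ⊕ e0) ⊕ 61 = 8c ⊕ 61 = ed
byte 4: (68 ⊕ 21) ⊕ 74 = 49 ⊕ 74 = 3d
byte 5: (97 ⊕ ac) ⊕ 65 = 3b ⊕ 65 = 5e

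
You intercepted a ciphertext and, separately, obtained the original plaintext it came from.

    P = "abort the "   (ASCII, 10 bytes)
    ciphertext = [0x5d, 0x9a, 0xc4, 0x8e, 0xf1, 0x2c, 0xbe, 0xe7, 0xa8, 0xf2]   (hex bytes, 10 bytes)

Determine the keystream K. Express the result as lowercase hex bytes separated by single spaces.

3c f8 ab fc 85 0c ca 8f cd d2

Since ciphertext = P ⊕ K, XORing both sides with P gives K = P ⊕ ciphertext.
byte 0: 01100001 ⊕ 01011101 = 00111100
byte 1: 01100010 ⊕ 10011010 = 11111000
byte 2: 01101111 ⊕ 11000100 = 10101011
byte 3: 01110010 ⊕ 10001110 = 11111100
byte 4: 01110100 ⊕ 11110001 = 10000101
byte 5: 00100000 ⊕ 00101100 = 00001100
byte 6: 01110100 ⊕ 10111110 = 11001010
byte 7: 01101000 ⊕ 11100111 = 10001111
byte 8: 01100101 ⊕ 10101000 = 11001101
byte 9: 00100000 ⊕ 11110010 = 11010010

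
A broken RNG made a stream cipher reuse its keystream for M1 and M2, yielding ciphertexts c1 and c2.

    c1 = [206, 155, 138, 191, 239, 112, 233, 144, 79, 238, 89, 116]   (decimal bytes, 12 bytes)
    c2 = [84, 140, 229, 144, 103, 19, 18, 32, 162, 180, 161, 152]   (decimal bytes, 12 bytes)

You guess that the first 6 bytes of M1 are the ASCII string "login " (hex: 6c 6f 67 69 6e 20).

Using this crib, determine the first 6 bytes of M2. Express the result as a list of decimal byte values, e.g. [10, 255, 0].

[246, 120, 8, 70, 230, 67]

First, c1 ⊕ c2 = (M1 ⊕ K) ⊕ (M2 ⊕ K) = M1 ⊕ M2, so the key drops out. Then M2 = (M1 ⊕ M2) ⊕ M1 over the first 6 bytes.
byte 0: (ce ^ 54) ^ 6c = 9a ^ 6c = f6
byte 1: (9b ^ 8c) ^ 6f = 17 ^ 6f = 78
byte 2: (8a ^ e5) ^ 67 = 6f ^ 67 = 08
byte 3: (bf ^ 90) ^ 69 = 2f ^ 69 = 46
byte 4: (ef ^ 67) ^ 6e = 88 ^ 6e = e6
byte 5: (70 ^ 13) ^ 20 = 63 ^ 20 = 43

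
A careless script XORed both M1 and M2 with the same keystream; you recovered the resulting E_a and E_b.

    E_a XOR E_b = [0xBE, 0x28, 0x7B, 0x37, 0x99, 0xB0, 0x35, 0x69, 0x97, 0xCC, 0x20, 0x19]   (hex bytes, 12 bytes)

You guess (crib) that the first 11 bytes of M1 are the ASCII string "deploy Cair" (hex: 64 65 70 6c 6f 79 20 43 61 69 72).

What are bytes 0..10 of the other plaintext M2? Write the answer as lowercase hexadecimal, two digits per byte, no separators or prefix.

da4d0b5bf6c9152af6a552

Since E_a ⊕ E_b = M1 ⊕ M2, XORing with the guessed M1 bytes yields the corresponding M2 bytes: M2 = (E_a ⊕ E_b) ⊕ M1.
byte 0: be XOR 64 = da
byte 1: 28 XOR 65 = 4d
byte 2: 7b XOR 70 = 0b
byte 3: 37 XOR 6c = 5b
byte 4: 99 XOR 6f = f6
byte 5: b0 XOR 79 = c9
byte 6: 35 XOR 20 = 15
byte 7: 69 XOR 43 = 2a
byte 8: 97 XOR 61 = f6
byte 9: cc XOR 69 = a5
byte 10: 20 XOR 72 = 52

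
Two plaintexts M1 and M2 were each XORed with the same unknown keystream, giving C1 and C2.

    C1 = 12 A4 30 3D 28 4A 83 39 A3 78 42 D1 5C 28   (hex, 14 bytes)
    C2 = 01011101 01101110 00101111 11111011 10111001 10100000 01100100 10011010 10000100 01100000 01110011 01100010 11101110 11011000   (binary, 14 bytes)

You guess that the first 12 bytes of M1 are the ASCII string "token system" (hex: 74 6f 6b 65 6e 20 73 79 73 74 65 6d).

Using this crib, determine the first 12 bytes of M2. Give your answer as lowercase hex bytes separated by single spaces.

First, C1 ⊕ C2 = (M1 ⊕ K) ⊕ (M2 ⊕ K) = M1 ⊕ M2, so the key drops out. Then M2 = (M1 ⊕ M2) ⊕ M1 over the first 12 bytes.
byte 0: (12 XOR 5d) XOR 74 = 4f XOR 74 = 3b
byte 1: (a4 XOR 6e) XOR 6f = ca XOR 6f = a5
byte 2: (30 XOR 2f) XOR 6b = 1f XOR 6b = 74
byte 3: (3d XOR fb) XOR 65 = c6 XOR 65 = a3
byte 4: (28 XOR b9) XOR 6e = 91 XOR 6e = ff
byte 5: (4a XOR a0) XOR 20 = ea XOR 20 = ca
byte 6: (83 XOR 64) XOR 73 = e7 XOR 73 = 94
byte 7: (39 XOR 9a) XOR 79 = a3 XOR 79 = da
byte 8: (a3 XOR 84) XOR 73 = 27 XOR 73 = 54
byte 9: (78 XOR 60) XOR 74 = 18 XOR 74 = 6c
byte 10: (42 XOR 73) XOR 65 = 31 XOR 65 = 54
byte 11: (d1 XOR 62) XOR 6d = b3 XOR 6d = de

3b a5 74 a3 ff ca 94 da 54 6c 54 de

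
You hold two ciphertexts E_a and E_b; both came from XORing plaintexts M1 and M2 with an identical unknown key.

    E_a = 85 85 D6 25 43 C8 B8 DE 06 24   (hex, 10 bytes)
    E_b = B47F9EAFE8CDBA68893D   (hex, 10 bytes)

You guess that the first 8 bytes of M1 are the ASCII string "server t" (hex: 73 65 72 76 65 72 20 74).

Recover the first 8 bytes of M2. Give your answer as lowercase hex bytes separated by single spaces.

First, E_a ⊕ E_b = (M1 ⊕ K) ⊕ (M2 ⊕ K) = M1 ⊕ M2, so the key drops out. Then M2 = (M1 ⊕ M2) ⊕ M1 over the first 8 bytes.
byte 0: (85 ⊕ b4) ⊕ 73 = 31 ⊕ 73 = 42
byte 1: (85 ⊕ 7f) ⊕ 65 = fa ⊕ 65 = 9f
byte 2: (d6 ⊕ 9e) ⊕ 72 = 48 ⊕ 72 = 3a
byte 3: (25 ⊕ af) ⊕ 76 = 8a ⊕ 76 = fc
byte 4: (43 ⊕ e8) ⊕ 65 = ab ⊕ 65 = ce
byte 5: (c8 ⊕ cd) ⊕ 72 = 05 ⊕ 72 = 77
byte 6: (b8 ⊕ ba) ⊕ 20 = 02 ⊕ 20 = 22
byte 7: (de ⊕ 68) ⊕ 74 = b6 ⊕ 74 = c2

42 9f 3a fc ce 77 22 c2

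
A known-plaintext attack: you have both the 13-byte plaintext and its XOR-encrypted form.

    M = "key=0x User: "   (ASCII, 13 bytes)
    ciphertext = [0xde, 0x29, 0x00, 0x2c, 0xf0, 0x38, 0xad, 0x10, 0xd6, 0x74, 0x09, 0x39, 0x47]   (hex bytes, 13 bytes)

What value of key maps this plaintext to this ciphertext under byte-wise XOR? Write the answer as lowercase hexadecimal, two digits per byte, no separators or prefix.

Since ciphertext = M ⊕ key, XORing both sides with M gives key = M ⊕ ciphertext.
107 ^ 222 = 181
101 ^  41 =  76
121 ^   0 = 121
 61 ^  44 =  17
 48 ^ 240 = 192
120 ^  56 =  64
 32 ^ 173 = 141
 85 ^  16 =  69
115 ^ 214 = 165
101 ^ 116 =  17
114 ^   9 = 123
 58 ^  57 =   3
 32 ^  71 = 103

b54c7911c0408d45a5117b0367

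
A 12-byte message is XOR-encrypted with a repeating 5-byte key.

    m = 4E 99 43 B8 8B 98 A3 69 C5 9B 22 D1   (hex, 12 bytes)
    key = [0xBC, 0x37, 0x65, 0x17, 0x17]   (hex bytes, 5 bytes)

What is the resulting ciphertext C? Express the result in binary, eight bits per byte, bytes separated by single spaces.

11110010 10101110 00100110 10101111 10011100 00100100 10010100 00001100 11010010 10001100 10011110 11100110

The 5-byte key repeats, so the effective keystream is bc 37 65 17 17 bc 37 65 17 17 bc 37.
byte 0: 4e xor bc = f2
byte 1: 99 xor 37 = ae
byte 2: 43 xor 65 = 26
byte 3: b8 xor 17 = af
byte 4: 8b xor 17 = 9c
byte 5: 98 xor bc = 24
byte 6: a3 xor 37 = 94
byte 7: 69 xor 65 = 0c
byte 8: c5 xor 17 = d2
byte 9: 9b xor 17 = 8c
byte 10: 22 xor bc = 9e
byte 11: d1 xor 37 = e6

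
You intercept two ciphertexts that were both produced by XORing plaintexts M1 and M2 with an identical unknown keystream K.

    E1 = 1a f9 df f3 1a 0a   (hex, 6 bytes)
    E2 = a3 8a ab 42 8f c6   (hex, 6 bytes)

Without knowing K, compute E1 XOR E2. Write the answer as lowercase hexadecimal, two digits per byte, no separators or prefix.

b97374b195cc

E1 ⊕ E2 = (M1 ⊕ K) ⊕ (M2 ⊕ K) = M1 ⊕ M2 — the shared key cancels under XOR.
byte 0:  26 XOR 163 = 185
byte 1: 249 XOR 138 = 115
byte 2: 223 XOR 171 = 116
byte 3: 243 XOR  66 = 177
byte 4:  26 XOR 143 = 149
byte 5:  10 XOR 198 = 204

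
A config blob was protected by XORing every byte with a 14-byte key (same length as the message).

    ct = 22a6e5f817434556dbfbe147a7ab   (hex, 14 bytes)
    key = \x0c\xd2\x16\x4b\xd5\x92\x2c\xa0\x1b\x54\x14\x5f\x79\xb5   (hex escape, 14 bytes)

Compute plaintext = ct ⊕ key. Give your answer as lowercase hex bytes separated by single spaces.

2e 74 f3 b3 c2 d1 69 f6 c0 af f5 18 de 1e

byte 0: 22 ^ 0c = 2e
byte 1: a6 ^ d2 = 74
byte 2: e5 ^ 16 = f3
byte 3: f8 ^ 4b = b3
byte 4: 17 ^ d5 = c2
byte 5: 43 ^ 92 = d1
byte 6: 45 ^ 2c = 69
byte 7: 56 ^ a0 = f6
byte 8: db ^ 1b = c0
byte 9: fb ^ 54 = af
byte 10: e1 ^ 14 = f5
byte 11: 47 ^ 5f = 18
byte 12: a7 ^ 79 = de
byte 13: ab ^ b5 = 1e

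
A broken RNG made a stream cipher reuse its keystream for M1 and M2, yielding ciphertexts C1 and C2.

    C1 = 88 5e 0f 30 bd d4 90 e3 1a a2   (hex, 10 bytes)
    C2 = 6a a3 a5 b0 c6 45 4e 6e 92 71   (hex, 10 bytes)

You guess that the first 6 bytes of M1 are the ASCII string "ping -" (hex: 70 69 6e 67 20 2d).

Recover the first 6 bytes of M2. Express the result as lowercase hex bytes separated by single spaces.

First, C1 ⊕ C2 = (M1 ⊕ K) ⊕ (M2 ⊕ K) = M1 ⊕ M2, so the key drops out. Then M2 = (M1 ⊕ M2) ⊕ M1 over the first 6 bytes.
byte 0: (88 ^ 6a) ^ 70 = e2 ^ 70 = 92
byte 1: (5e ^ a3) ^ 69 = fd ^ 69 = 94
byte 2: (0f ^ a5) ^ 6e = aa ^ 6e = c4
byte 3: (30 ^ b0) ^ 67 = 80 ^ 67 = e7
byte 4: (bd ^ c6) ^ 20 = 7b ^ 20 = 5b
byte 5: (d4 ^ 45) ^ 2d = 91 ^ 2d = bc

92 94 c4 e7 5b bc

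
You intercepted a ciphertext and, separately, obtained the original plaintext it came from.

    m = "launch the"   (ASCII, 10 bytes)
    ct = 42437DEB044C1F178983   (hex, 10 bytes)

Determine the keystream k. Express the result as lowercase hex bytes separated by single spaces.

Since ct = m ⊕ k, XORing both sides with m gives k = m ⊕ ct.
01101100 ^ 01000010 = 00101110
01100001 ^ 01000011 = 00100010
01110101 ^ 01111101 = 00001000
01101110 ^ 11101011 = 10000101
01100011 ^ 00000100 = 01100111
01101000 ^ 01001100 = 00100100
00100000 ^ 00011111 = 00111111
01110100 ^ 00010111 = 01100011
01101000 ^ 10001001 = 11100001
01100101 ^ 10000011 = 11100110

2e 22 08 85 67 24 3f 63 e1 e6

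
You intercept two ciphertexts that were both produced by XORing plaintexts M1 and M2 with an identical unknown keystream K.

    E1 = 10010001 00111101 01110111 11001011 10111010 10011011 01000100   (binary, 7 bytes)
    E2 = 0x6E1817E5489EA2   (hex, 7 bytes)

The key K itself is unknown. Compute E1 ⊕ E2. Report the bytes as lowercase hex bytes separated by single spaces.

ff 25 60 2e f2 05 e6

E1 ⊕ E2 = (M1 ⊕ K) ⊕ (M2 ⊕ K) = M1 ⊕ M2 — the shared key cancels under XOR.
91 xor 6e = ff
3d xor 18 = 25
77 xor 17 = 60
cb xor e5 = 2e
ba xor 48 = f2
9b xor 9e = 05
44 xor a2 = e6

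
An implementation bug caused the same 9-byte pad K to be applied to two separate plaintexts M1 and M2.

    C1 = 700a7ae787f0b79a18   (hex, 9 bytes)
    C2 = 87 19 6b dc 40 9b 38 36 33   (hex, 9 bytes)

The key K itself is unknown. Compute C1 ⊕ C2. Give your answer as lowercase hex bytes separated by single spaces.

f7 13 11 3b c7 6b 8f ac 2b

C1 ⊕ C2 = (M1 ⊕ K) ⊕ (M2 ⊕ K) = M1 ⊕ M2 — the shared key cancels under XOR.
70 XOR 87 = f7
0a XOR 19 = 13
7a XOR 6b = 11
e7 XOR dc = 3b
87 XOR 40 = c7
f0 XOR 9b = 6b
b7 XOR 38 = 8f
9a XOR 36 = ac
18 XOR 33 = 2b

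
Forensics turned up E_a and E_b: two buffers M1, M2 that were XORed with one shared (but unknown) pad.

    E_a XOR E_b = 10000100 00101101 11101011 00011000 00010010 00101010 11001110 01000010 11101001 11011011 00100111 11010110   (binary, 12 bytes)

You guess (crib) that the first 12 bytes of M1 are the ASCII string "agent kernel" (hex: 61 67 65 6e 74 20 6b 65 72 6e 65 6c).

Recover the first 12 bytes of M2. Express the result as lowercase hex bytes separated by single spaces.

e5 4a 8e 76 66 0a a5 27 9b b5 42 ba

Since E_a ⊕ E_b = M1 ⊕ M2, XORing with the guessed M1 bytes yields the corresponding M2 bytes: M2 = (E_a ⊕ E_b) ⊕ M1.
84 XOR 61 = e5
2d XOR 67 = 4a
eb XOR 65 = 8e
18 XOR 6e = 76
12 XOR 74 = 66
2a XOR 20 = 0a
ce XOR 6b = a5
42 XOR 65 = 27
e9 XOR 72 = 9b
db XOR 6e = b5
27 XOR 65 = 42
d6 XOR 6c = ba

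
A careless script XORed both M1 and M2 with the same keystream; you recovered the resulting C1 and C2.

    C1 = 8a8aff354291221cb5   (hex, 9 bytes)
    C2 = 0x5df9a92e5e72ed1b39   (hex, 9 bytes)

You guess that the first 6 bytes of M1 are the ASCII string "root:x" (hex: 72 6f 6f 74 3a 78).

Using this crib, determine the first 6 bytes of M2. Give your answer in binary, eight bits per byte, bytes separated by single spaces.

First, C1 ⊕ C2 = (M1 ⊕ K) ⊕ (M2 ⊕ K) = M1 ⊕ M2, so the key drops out. Then M2 = (M1 ⊕ M2) ⊕ M1 over the first 6 bytes.
byte 0: (8a ⊕ 5d) ⊕ 72 = d7 ⊕ 72 = a5
byte 1: (8a ⊕ f9) ⊕ 6f = 73 ⊕ 6f = 1c
byte 2: (ff ⊕ a9) ⊕ 6f = 56 ⊕ 6f = 39
byte 3: (35 ⊕ 2e) ⊕ 74 = 1b ⊕ 74 = 6f
byte 4: (42 ⊕ 5e) ⊕ 3a = 1c ⊕ 3a = 26
byte 5: (91 ⊕ 72) ⊕ 78 = e3 ⊕ 78 = 9b

10100101 00011100 00111001 01101111 00100110 10011011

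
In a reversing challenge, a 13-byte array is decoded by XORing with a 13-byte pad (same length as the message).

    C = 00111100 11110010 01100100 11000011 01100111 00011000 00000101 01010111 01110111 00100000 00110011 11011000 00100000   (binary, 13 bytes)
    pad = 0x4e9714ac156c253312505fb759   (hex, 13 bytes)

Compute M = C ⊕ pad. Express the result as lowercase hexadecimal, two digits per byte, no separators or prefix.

00111100 ⊕ 01001110 = 01110010
11110010 ⊕ 10010111 = 01100101
01100100 ⊕ 00010100 = 01110000
11000011 ⊕ 10101100 = 01101111
01100111 ⊕ 00010101 = 01110010
00011000 ⊕ 01101100 = 01110100
00000101 ⊕ 00100101 = 00100000
01010111 ⊕ 00110011 = 01100100
01110111 ⊕ 00010010 = 01100101
00100000 ⊕ 01010000 = 01110000
00110011 ⊕ 01011111 = 01101100
11011000 ⊕ 10110111 = 01101111
00100000 ⊕ 01011001 = 01111001

7265706f7274206465706c6f79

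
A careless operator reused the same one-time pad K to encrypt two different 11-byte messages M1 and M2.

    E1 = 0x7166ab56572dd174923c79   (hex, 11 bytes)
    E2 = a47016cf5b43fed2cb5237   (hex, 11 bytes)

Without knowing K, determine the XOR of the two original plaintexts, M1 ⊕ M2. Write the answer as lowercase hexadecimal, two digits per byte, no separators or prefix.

E1 ⊕ E2 = (M1 ⊕ K) ⊕ (M2 ⊕ K) = M1 ⊕ M2 — the shared key cancels under XOR.
01110001 ⊕ 10100100 = 11010101
01100110 ⊕ 01110000 = 00010110
10101011 ⊕ 00010110 = 10111101
01010110 ⊕ 11001111 = 10011001
01010111 ⊕ 01011011 = 00001100
00101101 ⊕ 01000011 = 01101110
11010001 ⊕ 11111110 = 00101111
01110100 ⊕ 11010010 = 10100110
10010010 ⊕ 11001011 = 01011001
00111100 ⊕ 01010010 = 01101110
01111001 ⊕ 00110111 = 01001110

d516bd990c6e2fa6596e4e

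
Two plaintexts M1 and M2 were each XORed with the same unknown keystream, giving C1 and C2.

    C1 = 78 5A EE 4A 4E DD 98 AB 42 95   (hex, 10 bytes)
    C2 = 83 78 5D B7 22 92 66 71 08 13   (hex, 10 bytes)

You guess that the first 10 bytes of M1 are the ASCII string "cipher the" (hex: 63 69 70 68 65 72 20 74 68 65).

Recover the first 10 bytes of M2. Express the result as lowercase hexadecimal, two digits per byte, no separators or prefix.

984bc395093ddeae22e3

First, C1 ⊕ C2 = (M1 ⊕ K) ⊕ (M2 ⊕ K) = M1 ⊕ M2, so the key drops out. Then M2 = (M1 ⊕ M2) ⊕ M1 over the first 10 bytes.
byte 0: (78 ^ 83) ^ 63 = fb ^ 63 = 98
byte 1: (5a ^ 78) ^ 69 = 22 ^ 69 = 4b
byte 2: (ee ^ 5d) ^ 70 = b3 ^ 70 = c3
byte 3: (4a ^ b7) ^ 68 = fd ^ 68 = 95
byte 4: (4e ^ 22) ^ 65 = 6c ^ 65 = 09
byte 5: (dd ^ 92) ^ 72 = 4f ^ 72 = 3d
byte 6: (98 ^ 66) ^ 20 = fe ^ 20 = de
byte 7: (ab ^ 71) ^ 74 = da ^ 74 = ae
byte 8: (42 ^ 08) ^ 68 = 4a ^ 68 = 22
byte 9: (95 ^ 13) ^ 65 = 86 ^ 65 = e3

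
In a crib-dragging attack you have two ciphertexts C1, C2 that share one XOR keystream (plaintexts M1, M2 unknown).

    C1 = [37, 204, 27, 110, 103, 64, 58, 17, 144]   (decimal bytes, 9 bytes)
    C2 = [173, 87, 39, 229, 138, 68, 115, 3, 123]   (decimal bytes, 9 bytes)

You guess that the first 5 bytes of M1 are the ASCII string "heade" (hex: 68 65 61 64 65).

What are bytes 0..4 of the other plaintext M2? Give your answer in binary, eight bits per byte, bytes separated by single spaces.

First, C1 ⊕ C2 = (M1 ⊕ K) ⊕ (M2 ⊕ K) = M1 ⊕ M2, so the key drops out. Then M2 = (M1 ⊕ M2) ⊕ M1 over the first 5 bytes.
byte 0: (25 xor ad) xor 68 = 88 xor 68 = e0
byte 1: (cc xor 57) xor 65 = 9b xor 65 = fe
byte 2: (1b xor 27) xor 61 = 3c xor 61 = 5d
byte 3: (6e xor e5) xor 64 = 8b xor 64 = ef
byte 4: (67 xor 8a) xor 65 = ed xor 65 = 88

11100000 11111110 01011101 11101111 10001000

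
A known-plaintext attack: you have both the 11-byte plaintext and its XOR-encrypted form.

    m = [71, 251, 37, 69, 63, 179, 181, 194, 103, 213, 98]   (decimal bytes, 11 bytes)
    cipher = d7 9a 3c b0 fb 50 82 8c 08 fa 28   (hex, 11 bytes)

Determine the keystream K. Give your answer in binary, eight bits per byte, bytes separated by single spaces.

Since cipher = m ⊕ K, XORing both sides with m gives K = m ⊕ cipher.
47 XOR d7 = 90
fb XOR 9a = 61
25 XOR 3c = 19
45 XOR b0 = f5
3f XOR fb = c4
b3 XOR 50 = e3
b5 XOR 82 = 37
c2 XOR 8c = 4e
67 XOR 08 = 6f
d5 XOR fa = 2f
62 XOR 28 = 4a

10010000 01100001 00011001 11110101 11000100 11100011 00110111 01001110 01101111 00101111 01001010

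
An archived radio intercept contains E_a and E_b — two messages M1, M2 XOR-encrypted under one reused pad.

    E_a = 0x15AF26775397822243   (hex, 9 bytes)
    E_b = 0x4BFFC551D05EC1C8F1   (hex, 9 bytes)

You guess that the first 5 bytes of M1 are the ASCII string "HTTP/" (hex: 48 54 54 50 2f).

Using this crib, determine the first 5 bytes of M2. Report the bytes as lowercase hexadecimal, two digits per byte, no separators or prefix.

First, E_a ⊕ E_b = (M1 ⊕ K) ⊕ (M2 ⊕ K) = M1 ⊕ M2, so the key drops out. Then M2 = (M1 ⊕ M2) ⊕ M1 over the first 5 bytes.
byte 0: (15 XOR 4b) XOR 48 = 5e XOR 48 = 16
byte 1: (af XOR ff) XOR 54 = 50 XOR 54 = 04
byte 2: (26 XOR c5) XOR 54 = e3 XOR 54 = b7
byte 3: (77 XOR 51) XOR 50 = 26 XOR 50 = 76
byte 4: (53 XOR d0) XOR 2f = 83 XOR 2f = ac

1604b776ac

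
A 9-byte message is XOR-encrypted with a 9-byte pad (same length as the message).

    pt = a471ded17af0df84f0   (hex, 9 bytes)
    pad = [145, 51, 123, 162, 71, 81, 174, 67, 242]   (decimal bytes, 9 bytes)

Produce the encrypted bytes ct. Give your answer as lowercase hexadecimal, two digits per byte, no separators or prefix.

3542a5733da171c702

byte 0: a4 ^ 91 = 35
byte 1: 71 ^ 33 = 42
byte 2: de ^ 7b = a5
byte 3: d1 ^ a2 = 73
byte 4: 7a ^ 47 = 3d
byte 5: f0 ^ 51 = a1
byte 6: df ^ ae = 71
byte 7: 84 ^ 43 = c7
byte 8: f0 ^ f2 = 02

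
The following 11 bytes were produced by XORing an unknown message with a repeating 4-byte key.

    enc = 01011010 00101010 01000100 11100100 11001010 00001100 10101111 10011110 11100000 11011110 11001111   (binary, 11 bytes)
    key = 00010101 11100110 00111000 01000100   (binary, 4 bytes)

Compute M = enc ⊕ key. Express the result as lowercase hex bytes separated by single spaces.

4f cc 7c a0 df ea 97 da f5 38 f7

The 4-byte key repeats, so the effective keystream is 15 e6 38 44 15 e6 38 44 15 e6 38.
byte 0: 5a ⊕ 15 = 4f
byte 1: 2a ⊕ e6 = cc
byte 2: 44 ⊕ 38 = 7c
byte 3: e4 ⊕ 44 = a0
byte 4: ca ⊕ 15 = df
byte 5: 0c ⊕ e6 = ea
byte 6: af ⊕ 38 = 97
byte 7: 9e ⊕ 44 = da
byte 8: e0 ⊕ 15 = f5
byte 9: de ⊕ e6 = 38
byte 10: cf ⊕ 38 = f7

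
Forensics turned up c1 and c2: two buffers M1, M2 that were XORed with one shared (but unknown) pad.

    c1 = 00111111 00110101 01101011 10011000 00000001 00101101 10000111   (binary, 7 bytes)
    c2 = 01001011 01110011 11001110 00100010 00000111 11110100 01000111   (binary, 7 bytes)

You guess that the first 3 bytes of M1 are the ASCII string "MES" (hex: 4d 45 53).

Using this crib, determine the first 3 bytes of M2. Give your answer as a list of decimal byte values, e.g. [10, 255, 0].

[57, 3, 246]

First, c1 ⊕ c2 = (M1 ⊕ K) ⊕ (M2 ⊕ K) = M1 ⊕ M2, so the key drops out. Then M2 = (M1 ⊕ M2) ⊕ M1 over the first 3 bytes.
byte 0: (3f XOR 4b) XOR 4d = 74 XOR 4d = 39
byte 1: (35 XOR 73) XOR 45 = 46 XOR 45 = 03
byte 2: (6b XOR ce) XOR 53 = a5 XOR 53 = f6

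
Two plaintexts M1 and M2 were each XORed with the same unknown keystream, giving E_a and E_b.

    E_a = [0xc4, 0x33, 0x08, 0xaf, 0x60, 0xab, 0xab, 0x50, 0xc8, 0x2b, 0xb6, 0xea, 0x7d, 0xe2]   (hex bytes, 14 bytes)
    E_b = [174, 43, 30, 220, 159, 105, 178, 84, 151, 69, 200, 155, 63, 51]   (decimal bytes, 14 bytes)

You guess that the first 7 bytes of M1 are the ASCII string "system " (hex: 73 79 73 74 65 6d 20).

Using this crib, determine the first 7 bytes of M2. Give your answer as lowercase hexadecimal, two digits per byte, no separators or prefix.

First, E_a ⊕ E_b = (M1 ⊕ K) ⊕ (M2 ⊕ K) = M1 ⊕ M2, so the key drops out. Then M2 = (M1 ⊕ M2) ⊕ M1 over the first 7 bytes.
byte 0: (c4 xor ae) xor 73 = 6a xor 73 = 19
byte 1: (33 xor 2b) xor 79 = 18 xor 79 = 61
byte 2: (08 xor 1e) xor 73 = 16 xor 73 = 65
byte 3: (af xor dc) xor 74 = 73 xor 74 = 07
byte 4: (60 xor 9f) xor 65 = ff xor 65 = 9a
byte 5: (ab xor 69) xor 6d = c2 xor 6d = af
byte 6: (ab xor b2) xor 20 = 19 xor 20 = 39

196165079aaf39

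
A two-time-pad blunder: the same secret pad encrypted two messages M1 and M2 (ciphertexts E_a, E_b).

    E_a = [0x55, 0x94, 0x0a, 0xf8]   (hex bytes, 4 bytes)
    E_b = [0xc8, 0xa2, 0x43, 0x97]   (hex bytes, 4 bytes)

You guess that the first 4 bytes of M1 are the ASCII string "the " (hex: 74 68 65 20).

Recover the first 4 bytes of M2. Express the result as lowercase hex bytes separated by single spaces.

e9 5e 2c 4f

First, E_a ⊕ E_b = (M1 ⊕ K) ⊕ (M2 ⊕ K) = M1 ⊕ M2, so the key drops out. Then M2 = (M1 ⊕ M2) ⊕ M1 over the first 4 bytes.
byte 0: (55 ⊕ c8) ⊕ 74 = 9d ⊕ 74 = e9
byte 1: (94 ⊕ a2) ⊕ 68 = 36 ⊕ 68 = 5e
byte 2: (0a ⊕ 43) ⊕ 65 = 49 ⊕ 65 = 2c
byte 3: (f8 ⊕ 97) ⊕ 20 = 6f ⊕ 20 = 4f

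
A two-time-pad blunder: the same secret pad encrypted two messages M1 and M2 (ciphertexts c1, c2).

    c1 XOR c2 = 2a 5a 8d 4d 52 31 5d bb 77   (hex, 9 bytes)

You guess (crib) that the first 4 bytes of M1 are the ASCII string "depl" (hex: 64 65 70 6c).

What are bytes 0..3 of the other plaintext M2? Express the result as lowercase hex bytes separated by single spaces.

4e 3f fd 21

Since c1 ⊕ c2 = M1 ⊕ M2, XORing with the guessed M1 bytes yields the corresponding M2 bytes: M2 = (c1 ⊕ c2) ⊕ M1.
00101010 XOR 01100100 = 01001110
01011010 XOR 01100101 = 00111111
10001101 XOR 01110000 = 11111101
01001101 XOR 01101100 = 00100001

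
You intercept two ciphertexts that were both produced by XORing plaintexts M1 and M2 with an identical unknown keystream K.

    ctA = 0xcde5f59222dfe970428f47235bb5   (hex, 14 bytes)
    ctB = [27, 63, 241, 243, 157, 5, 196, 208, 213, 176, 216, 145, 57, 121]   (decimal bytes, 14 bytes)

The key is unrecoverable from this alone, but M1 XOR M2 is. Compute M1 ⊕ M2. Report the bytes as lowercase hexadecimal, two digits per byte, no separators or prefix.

ctA ⊕ ctB = (M1 ⊕ K) ⊕ (M2 ⊕ K) = M1 ⊕ M2 — the shared key cancels under XOR.
cd XOR 1b = d6
e5 XOR 3f = da
f5 XOR f1 = 04
92 XOR f3 = 61
22 XOR 9d = bf
df XOR 05 = da
e9 XOR c4 = 2d
70 XOR d0 = a0
42 XOR d5 = 97
8f XOR b0 = 3f
47 XOR d8 = 9f
23 XOR 91 = b2
5b XOR 39 = 62
b5 XOR 79 = cc

d6da0461bfda2da0973f9fb262cc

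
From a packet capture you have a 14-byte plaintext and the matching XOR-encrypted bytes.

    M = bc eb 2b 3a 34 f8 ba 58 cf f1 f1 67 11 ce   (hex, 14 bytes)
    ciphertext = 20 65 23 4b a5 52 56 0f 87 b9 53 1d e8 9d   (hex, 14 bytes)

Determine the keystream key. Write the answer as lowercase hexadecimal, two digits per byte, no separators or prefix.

9c8e087191aaec574848a27af953

Since ciphertext = M ⊕ key, XORing both sides with M gives key = M ⊕ ciphertext.
10111100 ^ 00100000 = 10011100
11101011 ^ 01100101 = 10001110
00101011 ^ 00100011 = 00001000
00111010 ^ 01001011 = 01110001
00110100 ^ 10100101 = 10010001
11111000 ^ 01010010 = 10101010
10111010 ^ 01010110 = 11101100
01011000 ^ 00001111 = 01010111
11001111 ^ 10000111 = 01001000
11110001 ^ 10111001 = 01001000
11110001 ^ 01010011 = 10100010
01100111 ^ 00011101 = 01111010
00010001 ^ 11101000 = 11111001
11001110 ^ 10011101 = 01010011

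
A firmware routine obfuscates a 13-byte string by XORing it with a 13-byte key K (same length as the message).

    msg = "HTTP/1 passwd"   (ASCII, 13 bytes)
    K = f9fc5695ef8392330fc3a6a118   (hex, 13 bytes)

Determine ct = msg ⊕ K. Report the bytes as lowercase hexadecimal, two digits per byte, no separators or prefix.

b1a802c5c0b2b2436eb0d5d67c

XOR is its own inverse, so applying the key byte-wise gives the result directly.
01001000 XOR 11111001 = 10110001
01010100 XOR 11111100 = 10101000
01010100 XOR 01010110 = 00000010
01010000 XOR 10010101 = 11000101
00101111 XOR 11101111 = 11000000
00110001 XOR 10000011 = 10110010
00100000 XOR 10010010 = 10110010
01110000 XOR 00110011 = 01000011
01100001 XOR 00001111 = 01101110
01110011 XOR 11000011 = 10110000
01110011 XOR 10100110 = 11010101
01110111 XOR 10100001 = 11010110
01100100 XOR 00011000 = 01111100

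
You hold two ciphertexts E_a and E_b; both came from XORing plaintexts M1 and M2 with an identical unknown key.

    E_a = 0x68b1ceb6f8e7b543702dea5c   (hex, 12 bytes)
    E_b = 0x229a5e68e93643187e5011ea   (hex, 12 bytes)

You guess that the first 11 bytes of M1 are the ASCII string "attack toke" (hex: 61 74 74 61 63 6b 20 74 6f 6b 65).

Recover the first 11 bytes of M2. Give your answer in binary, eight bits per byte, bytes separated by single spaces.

First, E_a ⊕ E_b = (M1 ⊕ K) ⊕ (M2 ⊕ K) = M1 ⊕ M2, so the key drops out. Then M2 = (M1 ⊕ M2) ⊕ M1 over the first 11 bytes.
byte 0: (68 xor 22) xor 61 = 4a xor 61 = 2b
byte 1: (b1 xor 9a) xor 74 = 2b xor 74 = 5f
byte 2: (ce xor 5e) xor 74 = 90 xor 74 = e4
byte 3: (b6 xor 68) xor 61 = de xor 61 = bf
byte 4: (f8 xor e9) xor 63 = 11 xor 63 = 72
byte 5: (e7 xor 36) xor 6b = d1 xor 6b = ba
byte 6: (b5 xor 43) xor 20 = f6 xor 20 = d6
byte 7: (43 xor 18) xor 74 = 5b xor 74 = 2f
byte 8: (70 xor 7e) xor 6f = 0e xor 6f = 61
byte 9: (2d xor 50) xor 6b = 7d xor 6b = 16
byte 10: (ea xor 11) xor 65 = fb xor 65 = 9e

00101011 01011111 11100100 10111111 01110010 10111010 11010110 00101111 01100001 00010110 10011110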